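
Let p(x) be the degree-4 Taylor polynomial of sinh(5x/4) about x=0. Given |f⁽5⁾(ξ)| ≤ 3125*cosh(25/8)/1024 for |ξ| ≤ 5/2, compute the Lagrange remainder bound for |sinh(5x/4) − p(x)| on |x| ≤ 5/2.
1953125*cosh(25/8)/786432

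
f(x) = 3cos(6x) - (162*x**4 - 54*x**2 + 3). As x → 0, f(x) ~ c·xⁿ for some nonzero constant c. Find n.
6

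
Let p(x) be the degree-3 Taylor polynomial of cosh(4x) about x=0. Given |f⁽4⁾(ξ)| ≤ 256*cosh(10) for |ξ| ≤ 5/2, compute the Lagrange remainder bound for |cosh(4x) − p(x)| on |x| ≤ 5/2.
1250*cosh(10)/3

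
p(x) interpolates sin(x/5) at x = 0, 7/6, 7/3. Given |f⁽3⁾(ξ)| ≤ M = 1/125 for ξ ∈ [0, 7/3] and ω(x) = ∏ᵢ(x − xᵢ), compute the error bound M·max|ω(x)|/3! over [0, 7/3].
343*sqrt(3)/729000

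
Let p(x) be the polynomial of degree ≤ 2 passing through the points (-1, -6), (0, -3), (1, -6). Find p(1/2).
-15/4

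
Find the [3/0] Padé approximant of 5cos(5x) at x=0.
5 - 125*x**2/2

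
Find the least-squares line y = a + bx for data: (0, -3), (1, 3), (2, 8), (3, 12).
a = -5/2, b = 5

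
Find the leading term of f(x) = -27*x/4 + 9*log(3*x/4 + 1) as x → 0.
-81*x**2/32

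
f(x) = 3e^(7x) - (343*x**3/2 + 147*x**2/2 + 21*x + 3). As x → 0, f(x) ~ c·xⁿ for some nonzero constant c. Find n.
4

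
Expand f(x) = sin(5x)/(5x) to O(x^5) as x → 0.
1 - 25*x**2/6 + 125*x**4/24 + O(x**5)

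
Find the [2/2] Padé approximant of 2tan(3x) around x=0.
6*x/(1 - 3*x**2)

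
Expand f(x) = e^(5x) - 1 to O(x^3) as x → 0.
5*x + 25*x**2/2 + O(x**3)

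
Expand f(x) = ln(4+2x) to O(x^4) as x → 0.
log(4) + x/2 - x**2/8 + x**3/24 + O(x**4)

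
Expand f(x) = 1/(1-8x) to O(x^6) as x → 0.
1 + 8*x + 64*x**2 + 512*x**3 + 4096*x**4 + 32768*x**5 + O(x**6)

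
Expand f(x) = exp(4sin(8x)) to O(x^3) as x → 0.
1 + 32*x + 512*x**2 + O(x**3)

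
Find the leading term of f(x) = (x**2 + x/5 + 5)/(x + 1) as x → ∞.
x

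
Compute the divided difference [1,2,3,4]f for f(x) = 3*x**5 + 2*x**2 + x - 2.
195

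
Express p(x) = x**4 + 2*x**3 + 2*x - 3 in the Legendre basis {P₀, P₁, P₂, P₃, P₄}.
(-14/5)P₀ + (16/5)P₁ + (4/7)P₂ + (4/5)P₃ + (8/35)P₄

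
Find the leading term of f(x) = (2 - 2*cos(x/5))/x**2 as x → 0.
1/25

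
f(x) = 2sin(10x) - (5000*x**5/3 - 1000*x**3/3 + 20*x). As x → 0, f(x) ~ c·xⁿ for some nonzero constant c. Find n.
7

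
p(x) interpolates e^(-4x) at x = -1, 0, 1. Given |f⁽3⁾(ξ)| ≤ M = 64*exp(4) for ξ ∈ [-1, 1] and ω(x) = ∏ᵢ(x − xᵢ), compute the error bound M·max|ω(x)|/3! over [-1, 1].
64*sqrt(3)*exp(4)/27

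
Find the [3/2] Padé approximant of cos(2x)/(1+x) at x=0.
(4*x**3/3 - 4*x**2/3 - x + 1)/(1 - x**2/3)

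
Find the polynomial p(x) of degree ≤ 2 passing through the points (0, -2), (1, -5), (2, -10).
-x**2 - 2*x - 2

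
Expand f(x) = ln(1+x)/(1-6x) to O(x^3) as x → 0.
x + 11*x**2/2 + O(x**3)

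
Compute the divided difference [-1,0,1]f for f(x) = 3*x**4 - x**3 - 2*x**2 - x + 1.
1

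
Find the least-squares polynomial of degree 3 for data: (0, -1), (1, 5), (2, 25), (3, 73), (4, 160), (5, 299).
-17/18 + (1889/756)x + (74/63)x² + (223/108)x³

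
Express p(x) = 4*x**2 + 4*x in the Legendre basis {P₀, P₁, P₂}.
(4/3)P₀ + (4)P₁ + (8/3)P₂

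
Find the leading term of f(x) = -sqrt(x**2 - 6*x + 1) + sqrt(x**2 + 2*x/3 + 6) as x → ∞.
10/3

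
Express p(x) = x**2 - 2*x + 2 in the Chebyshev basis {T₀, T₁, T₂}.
(5/2)T₀ + (-2)T₁ + (1/2)T₂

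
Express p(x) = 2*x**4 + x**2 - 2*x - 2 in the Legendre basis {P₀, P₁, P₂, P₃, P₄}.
(-19/15)P₀ + (-2)P₁ + (38/21)P₂ + (16/35)P₄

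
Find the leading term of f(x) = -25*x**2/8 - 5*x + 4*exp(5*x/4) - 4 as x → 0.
125*x**3/96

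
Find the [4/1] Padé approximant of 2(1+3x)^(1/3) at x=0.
(2*x**4/3 - 16*x**3/15 + 12*x**2/5 + 32*x/5 + 2)/(11*x/5 + 1)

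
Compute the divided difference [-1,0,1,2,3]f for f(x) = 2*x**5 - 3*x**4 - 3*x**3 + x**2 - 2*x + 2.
7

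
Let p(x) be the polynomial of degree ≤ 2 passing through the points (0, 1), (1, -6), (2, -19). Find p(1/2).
-7/4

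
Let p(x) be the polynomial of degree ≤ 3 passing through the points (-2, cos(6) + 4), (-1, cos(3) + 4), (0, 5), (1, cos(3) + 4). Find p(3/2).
7*cos(3)/2 - 5*cos(6)/16 + 29/16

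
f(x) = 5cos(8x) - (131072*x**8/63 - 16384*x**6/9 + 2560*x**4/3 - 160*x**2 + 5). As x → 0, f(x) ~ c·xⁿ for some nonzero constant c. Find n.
10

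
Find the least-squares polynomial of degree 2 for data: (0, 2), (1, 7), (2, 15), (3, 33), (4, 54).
11/5 + x + (3)x²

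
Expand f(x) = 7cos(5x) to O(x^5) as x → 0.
7 - 175*x**2/2 + 4375*x**4/24 + O(x**5)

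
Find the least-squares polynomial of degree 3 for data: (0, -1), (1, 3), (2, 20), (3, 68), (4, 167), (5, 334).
-62/63 + (1409/378)x + (-719/252)x² + (335/108)x³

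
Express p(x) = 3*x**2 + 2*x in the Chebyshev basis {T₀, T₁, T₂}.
(3/2)T₀ + (2)T₁ + (3/2)T₂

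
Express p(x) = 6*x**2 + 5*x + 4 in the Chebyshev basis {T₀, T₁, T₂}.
(7)T₀ + (5)T₁ + (3)T₂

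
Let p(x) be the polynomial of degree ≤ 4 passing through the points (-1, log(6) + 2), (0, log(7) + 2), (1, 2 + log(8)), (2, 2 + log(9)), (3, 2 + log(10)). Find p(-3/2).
log(2048*2**(19/32)*3**(83/128)*5**(35/128)*7**(23/32)/7203) + 2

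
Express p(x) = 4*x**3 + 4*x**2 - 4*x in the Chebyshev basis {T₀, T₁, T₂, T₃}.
(2)T₀ - T₁ + (2)T₂ + T₃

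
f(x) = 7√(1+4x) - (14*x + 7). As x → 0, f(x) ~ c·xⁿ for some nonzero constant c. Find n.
2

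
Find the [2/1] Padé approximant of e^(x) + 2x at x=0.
(-x**2/2 + 8*x/3 + 1)/(1 - x/3)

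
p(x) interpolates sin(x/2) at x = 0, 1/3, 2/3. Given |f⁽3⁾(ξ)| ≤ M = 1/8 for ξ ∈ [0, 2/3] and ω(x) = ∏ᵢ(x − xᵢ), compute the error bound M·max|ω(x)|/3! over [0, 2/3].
sqrt(3)/5832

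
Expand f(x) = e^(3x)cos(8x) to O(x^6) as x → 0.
1 + 3*x - 55*x**2/2 - 183*x**3/2 + 721*x**4/24 + 14801*x**5/40 + O(x**6)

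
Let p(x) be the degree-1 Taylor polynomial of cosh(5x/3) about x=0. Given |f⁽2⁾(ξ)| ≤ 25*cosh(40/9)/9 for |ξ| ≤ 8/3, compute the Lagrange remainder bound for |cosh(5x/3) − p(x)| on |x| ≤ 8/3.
800*cosh(40/9)/81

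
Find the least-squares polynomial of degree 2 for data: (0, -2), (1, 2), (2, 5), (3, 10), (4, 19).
-52/35 + (11/7)x + (6/7)x²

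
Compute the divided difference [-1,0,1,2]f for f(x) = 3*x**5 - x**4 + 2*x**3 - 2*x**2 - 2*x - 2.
15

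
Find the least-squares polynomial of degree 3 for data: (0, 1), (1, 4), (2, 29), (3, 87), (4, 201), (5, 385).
17/21 + (1/126)x + (89/84)x² + (103/36)x³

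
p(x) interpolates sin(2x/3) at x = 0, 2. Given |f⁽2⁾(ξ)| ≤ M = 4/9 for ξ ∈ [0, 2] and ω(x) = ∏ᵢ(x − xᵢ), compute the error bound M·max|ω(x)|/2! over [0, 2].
2/9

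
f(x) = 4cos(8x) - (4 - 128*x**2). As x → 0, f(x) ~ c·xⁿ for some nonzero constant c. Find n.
4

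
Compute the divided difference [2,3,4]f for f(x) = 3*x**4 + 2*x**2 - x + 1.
167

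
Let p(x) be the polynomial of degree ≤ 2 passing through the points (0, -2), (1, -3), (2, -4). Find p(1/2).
-5/2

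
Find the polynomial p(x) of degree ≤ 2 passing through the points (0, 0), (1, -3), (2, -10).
-2*x**2 - x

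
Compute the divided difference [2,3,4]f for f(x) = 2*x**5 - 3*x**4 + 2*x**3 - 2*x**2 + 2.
421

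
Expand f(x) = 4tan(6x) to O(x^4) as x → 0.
24*x + 288*x**3 + O(x**4)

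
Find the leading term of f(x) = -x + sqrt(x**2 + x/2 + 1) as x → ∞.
1/4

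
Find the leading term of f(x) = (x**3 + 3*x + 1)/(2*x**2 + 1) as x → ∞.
x/2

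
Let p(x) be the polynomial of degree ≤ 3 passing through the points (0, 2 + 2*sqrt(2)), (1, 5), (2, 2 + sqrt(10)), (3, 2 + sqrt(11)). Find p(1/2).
-5*sqrt(10)/16 + sqrt(11)/16 + 5*sqrt(2)/8 + 77/16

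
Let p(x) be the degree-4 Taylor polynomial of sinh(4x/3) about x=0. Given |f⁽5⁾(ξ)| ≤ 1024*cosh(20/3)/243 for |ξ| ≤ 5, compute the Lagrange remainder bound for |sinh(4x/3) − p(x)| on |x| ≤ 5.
80000*cosh(20/3)/729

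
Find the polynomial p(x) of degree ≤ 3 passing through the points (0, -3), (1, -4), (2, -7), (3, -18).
-x**3 + 2*x**2 - 2*x - 3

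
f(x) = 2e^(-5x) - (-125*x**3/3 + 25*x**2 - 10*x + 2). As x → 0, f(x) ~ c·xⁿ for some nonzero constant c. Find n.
4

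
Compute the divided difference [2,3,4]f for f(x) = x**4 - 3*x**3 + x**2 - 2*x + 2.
29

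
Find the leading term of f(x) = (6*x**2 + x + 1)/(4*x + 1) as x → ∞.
3*x/2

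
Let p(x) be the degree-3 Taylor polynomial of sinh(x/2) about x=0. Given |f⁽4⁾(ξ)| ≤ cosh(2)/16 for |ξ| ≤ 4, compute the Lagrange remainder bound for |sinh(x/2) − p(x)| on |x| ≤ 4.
2*cosh(2)/3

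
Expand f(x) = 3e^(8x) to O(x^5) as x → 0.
3 + 24*x + 96*x**2 + 256*x**3 + 512*x**4 + O(x**5)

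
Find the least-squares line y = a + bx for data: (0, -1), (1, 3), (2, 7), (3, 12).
a = -6/5, b = 43/10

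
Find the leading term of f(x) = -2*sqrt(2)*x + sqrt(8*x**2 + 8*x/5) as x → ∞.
sqrt(2)/5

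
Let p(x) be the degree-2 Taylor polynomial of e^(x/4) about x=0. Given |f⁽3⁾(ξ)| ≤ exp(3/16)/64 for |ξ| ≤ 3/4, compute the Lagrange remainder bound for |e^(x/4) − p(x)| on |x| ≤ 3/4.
9*exp(3/16)/8192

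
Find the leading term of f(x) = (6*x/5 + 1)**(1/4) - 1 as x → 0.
3*x/10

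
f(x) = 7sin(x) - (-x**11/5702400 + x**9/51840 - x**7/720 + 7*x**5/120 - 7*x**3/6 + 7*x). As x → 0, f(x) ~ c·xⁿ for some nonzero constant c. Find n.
13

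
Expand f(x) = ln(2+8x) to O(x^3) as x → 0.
log(2) + 4*x - 8*x**2 + O(x**3)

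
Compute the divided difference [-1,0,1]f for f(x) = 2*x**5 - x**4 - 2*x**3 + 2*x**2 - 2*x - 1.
1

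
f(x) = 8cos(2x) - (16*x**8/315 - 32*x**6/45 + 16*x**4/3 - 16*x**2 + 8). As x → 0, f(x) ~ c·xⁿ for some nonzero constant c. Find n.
10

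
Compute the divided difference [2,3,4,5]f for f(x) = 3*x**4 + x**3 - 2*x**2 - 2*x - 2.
43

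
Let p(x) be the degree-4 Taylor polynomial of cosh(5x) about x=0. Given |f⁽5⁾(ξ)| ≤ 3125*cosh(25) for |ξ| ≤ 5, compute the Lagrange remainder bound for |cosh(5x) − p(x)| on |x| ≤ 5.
1953125*cosh(25)/24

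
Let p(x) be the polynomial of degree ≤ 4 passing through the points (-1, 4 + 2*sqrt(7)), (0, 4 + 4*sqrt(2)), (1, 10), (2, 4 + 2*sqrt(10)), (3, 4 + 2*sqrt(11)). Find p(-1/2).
-5*sqrt(11)/64 + 23/32 + 7*sqrt(10)/16 + 35*sqrt(7)/64 + 35*sqrt(2)/8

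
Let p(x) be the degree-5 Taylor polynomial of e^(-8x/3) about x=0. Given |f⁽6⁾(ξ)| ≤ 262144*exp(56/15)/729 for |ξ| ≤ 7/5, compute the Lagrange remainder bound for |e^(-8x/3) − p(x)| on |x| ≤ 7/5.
1927561216*exp(56/15)/512578125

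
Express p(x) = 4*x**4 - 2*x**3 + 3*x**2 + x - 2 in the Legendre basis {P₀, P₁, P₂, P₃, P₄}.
(-1/5)P₀ + (-1/5)P₁ + (30/7)P₂ + (-4/5)P₃ + (32/35)P₄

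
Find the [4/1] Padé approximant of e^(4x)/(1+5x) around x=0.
(52128*x**4/4235 + 130528*x**3/12705 + 34008*x**2/4235 + 16812*x/4235 + 1)/(21047*x/4235 + 1)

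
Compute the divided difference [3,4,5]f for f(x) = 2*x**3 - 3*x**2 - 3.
21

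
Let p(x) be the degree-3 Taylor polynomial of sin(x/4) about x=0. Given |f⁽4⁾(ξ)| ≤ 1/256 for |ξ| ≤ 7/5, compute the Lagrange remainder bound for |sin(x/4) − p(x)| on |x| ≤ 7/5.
2401/3840000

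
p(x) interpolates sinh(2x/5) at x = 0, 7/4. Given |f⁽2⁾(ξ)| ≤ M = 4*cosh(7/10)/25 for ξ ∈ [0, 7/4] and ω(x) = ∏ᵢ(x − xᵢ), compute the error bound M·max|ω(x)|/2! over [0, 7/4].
49*cosh(7/10)/800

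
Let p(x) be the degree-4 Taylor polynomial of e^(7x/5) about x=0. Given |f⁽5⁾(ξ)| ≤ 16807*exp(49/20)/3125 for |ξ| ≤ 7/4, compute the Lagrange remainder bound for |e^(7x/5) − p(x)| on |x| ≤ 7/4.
282475249*exp(49/20)/384000000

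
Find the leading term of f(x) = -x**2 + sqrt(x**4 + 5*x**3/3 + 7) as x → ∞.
5*x/6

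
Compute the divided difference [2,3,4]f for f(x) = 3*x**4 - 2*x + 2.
165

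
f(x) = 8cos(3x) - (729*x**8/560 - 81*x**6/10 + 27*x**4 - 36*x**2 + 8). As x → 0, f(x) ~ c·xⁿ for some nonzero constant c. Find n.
10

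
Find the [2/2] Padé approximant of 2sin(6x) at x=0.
12*x/(6*x**2 + 1)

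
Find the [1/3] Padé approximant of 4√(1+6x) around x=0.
(21*x + 4)/(27*x**3/8 - 9*x**2/4 + 9*x/4 + 1)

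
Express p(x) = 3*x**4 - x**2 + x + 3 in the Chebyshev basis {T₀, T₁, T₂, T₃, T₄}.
(29/8)T₀ + T₁ + T₂ + (3/8)T₄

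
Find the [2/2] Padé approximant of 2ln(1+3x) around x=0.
3*x*(3*x + 2)/(3*x**2/2 + 3*x + 1)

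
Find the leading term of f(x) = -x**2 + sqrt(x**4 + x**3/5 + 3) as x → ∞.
x/10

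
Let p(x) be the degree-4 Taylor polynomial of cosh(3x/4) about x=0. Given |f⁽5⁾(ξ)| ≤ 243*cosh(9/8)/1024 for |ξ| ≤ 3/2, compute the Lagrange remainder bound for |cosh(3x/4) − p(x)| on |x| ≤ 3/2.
19683*cosh(9/8)/1310720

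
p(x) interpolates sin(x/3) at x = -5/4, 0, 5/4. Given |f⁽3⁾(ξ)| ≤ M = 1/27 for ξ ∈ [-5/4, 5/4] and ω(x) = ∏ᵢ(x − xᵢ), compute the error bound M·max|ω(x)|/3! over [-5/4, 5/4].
125*sqrt(3)/46656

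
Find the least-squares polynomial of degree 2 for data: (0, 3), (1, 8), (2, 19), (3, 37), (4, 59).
20/7 + (167/70)x + (41/14)x²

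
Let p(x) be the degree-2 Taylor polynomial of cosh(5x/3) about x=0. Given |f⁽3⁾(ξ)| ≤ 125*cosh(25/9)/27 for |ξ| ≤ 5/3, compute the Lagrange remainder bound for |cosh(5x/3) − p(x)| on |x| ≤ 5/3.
15625*cosh(25/9)/4374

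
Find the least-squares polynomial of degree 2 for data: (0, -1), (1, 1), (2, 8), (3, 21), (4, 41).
-4/5 + (-8/5)x + (3)x²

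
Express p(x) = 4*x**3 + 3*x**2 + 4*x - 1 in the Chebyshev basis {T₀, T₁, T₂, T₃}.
(1/2)T₀ + (7)T₁ + (3/2)T₂ + T₃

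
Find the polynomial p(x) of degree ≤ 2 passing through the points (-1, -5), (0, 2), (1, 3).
-3*x**2 + 4*x + 2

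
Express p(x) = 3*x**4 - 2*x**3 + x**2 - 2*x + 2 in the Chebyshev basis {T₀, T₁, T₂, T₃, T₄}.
(29/8)T₀ + (-7/2)T₁ + (2)T₂ + (-1/2)T₃ + (3/8)T₄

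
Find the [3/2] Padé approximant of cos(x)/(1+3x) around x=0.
(103*x**3/68 - 103*x**2/204 - 3*x + 1)/(1 - 1837*x**2/204)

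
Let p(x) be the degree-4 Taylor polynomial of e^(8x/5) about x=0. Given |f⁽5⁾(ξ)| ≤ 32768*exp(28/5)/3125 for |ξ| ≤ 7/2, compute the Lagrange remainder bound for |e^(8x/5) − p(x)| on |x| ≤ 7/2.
2151296*exp(28/5)/46875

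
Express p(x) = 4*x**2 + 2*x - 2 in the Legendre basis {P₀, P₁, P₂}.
(-2/3)P₀ + (2)P₁ + (8/3)P₂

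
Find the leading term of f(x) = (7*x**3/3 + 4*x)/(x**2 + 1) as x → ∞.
7*x/3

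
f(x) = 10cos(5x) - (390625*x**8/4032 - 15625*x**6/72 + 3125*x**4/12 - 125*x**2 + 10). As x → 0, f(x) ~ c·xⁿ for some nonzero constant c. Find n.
10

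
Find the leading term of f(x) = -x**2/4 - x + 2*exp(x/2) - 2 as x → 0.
x**3/24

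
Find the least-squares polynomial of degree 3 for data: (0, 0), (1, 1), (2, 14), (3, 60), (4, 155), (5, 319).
1/14 + (23/84)x + (-19/7)x² + (37/12)x³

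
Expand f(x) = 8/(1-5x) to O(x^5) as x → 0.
8 + 40*x + 200*x**2 + 1000*x**3 + 5000*x**4 + O(x**5)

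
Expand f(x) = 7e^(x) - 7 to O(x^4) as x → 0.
7*x + 7*x**2/2 + 7*x**3/6 + O(x**4)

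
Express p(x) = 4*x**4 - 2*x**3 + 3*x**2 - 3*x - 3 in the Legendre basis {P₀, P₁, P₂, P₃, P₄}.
(-6/5)P₀ + (-21/5)P₁ + (30/7)P₂ + (-4/5)P₃ + (32/35)P₄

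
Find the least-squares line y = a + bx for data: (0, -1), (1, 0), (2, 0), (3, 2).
a = -11/10, b = 9/10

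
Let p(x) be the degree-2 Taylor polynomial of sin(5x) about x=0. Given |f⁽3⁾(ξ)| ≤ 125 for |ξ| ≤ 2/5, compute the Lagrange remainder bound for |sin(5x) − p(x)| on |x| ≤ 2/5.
4/3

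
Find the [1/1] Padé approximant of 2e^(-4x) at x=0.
(2 - 4*x)/(2*x + 1)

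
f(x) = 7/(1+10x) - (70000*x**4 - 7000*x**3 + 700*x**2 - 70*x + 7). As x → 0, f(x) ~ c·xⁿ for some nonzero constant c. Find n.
5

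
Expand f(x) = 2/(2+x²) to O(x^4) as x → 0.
1 - x**2/2 + O(x**4)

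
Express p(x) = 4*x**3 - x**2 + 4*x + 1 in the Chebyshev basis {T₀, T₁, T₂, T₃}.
(1/2)T₀ + (7)T₁ + (-1/2)T₂ + T₃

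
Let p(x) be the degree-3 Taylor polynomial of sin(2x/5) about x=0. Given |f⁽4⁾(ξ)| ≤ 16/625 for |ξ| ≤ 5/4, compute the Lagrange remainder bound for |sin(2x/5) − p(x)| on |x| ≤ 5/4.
1/384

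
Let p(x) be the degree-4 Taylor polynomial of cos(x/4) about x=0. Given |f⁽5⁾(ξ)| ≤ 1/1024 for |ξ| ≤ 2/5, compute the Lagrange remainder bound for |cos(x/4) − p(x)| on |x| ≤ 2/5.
1/12000000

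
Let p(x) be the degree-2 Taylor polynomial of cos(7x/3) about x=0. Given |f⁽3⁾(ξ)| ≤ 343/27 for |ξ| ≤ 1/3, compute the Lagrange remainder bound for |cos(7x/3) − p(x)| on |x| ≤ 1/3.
343/4374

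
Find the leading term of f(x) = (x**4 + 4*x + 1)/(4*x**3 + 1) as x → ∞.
x/4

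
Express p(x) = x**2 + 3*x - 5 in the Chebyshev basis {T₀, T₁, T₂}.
(-9/2)T₀ + (3)T₁ + (1/2)T₂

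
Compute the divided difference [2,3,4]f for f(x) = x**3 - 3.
9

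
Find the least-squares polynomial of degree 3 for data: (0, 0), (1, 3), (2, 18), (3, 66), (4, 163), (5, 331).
1/126 + (317/108)x + (-407/126)x² + (343/108)x³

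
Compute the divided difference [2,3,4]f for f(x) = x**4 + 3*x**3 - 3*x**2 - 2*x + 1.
79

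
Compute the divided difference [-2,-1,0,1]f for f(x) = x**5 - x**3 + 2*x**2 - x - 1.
4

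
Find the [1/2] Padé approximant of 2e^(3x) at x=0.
(2*x + 2)/(3*x**2/2 - 2*x + 1)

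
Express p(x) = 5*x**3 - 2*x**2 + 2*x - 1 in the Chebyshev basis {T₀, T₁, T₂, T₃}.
(-2)T₀ + (23/4)T₁ - T₂ + (5/4)T₃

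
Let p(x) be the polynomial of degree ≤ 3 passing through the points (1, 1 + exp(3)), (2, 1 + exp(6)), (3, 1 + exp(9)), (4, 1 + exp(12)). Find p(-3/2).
-105*exp(12)/16 - 495*exp(6)/16 + 1 + 231*exp(3)/16 + 385*exp(9)/16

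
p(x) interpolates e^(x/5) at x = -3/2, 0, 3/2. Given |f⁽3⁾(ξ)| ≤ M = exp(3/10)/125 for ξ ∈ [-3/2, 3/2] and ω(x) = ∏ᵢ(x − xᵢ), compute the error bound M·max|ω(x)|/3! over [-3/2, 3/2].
sqrt(3)*exp(3/10)/1000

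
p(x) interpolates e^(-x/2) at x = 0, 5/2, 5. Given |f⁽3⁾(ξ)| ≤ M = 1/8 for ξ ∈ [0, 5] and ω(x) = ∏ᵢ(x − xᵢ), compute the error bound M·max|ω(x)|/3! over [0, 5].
125*sqrt(3)/1728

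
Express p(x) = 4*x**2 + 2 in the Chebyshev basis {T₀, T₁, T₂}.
(4)T₀ + (2)T₂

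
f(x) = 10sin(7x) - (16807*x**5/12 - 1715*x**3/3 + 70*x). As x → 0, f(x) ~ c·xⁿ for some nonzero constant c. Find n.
7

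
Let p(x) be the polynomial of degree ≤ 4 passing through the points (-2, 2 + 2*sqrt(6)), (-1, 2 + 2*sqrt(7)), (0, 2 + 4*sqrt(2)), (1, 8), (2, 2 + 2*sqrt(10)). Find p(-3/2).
-35*sqrt(2)/16 - 5*sqrt(10)/64 + 35*sqrt(6)/64 + 53/16 + 35*sqrt(7)/16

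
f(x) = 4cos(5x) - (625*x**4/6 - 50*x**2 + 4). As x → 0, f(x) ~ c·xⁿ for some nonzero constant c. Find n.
6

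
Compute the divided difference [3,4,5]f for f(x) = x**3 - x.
12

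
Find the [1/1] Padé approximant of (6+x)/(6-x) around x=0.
(x/6 + 1)/(1 - x/6)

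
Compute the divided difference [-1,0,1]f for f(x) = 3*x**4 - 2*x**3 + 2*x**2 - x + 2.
5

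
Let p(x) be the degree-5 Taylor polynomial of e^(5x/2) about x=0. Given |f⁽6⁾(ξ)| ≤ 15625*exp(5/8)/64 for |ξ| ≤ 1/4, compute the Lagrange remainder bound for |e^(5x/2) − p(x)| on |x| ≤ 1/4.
3125*exp(5/8)/37748736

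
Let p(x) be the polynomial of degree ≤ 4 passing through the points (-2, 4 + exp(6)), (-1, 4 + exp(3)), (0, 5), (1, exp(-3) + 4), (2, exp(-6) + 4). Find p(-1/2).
((-5*exp(6) + 602 + 60*exp(3))*exp(6) - 20*exp(3) + 3)*exp(-6)/128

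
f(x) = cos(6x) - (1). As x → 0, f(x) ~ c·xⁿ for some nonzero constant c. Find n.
2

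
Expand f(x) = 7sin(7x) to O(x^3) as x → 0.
49*x + O(x**3)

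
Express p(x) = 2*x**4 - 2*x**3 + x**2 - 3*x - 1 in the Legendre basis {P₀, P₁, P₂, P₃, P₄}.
(-4/15)P₀ + (-21/5)P₁ + (38/21)P₂ + (-4/5)P₃ + (16/35)P₄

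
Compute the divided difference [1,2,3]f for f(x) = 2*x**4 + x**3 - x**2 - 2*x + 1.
55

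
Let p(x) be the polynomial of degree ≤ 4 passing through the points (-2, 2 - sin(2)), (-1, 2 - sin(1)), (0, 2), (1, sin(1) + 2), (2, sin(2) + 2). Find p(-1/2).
-5*sin(1)/8 + sin(2)/16 + 2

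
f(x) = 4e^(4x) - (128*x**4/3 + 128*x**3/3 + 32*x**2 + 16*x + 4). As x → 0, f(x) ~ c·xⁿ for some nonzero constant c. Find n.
5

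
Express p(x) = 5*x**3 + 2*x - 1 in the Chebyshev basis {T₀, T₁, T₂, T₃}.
-T₀ + (23/4)T₁ + (5/4)T₃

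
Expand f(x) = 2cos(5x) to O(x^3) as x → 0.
2 - 25*x**2 + O(x**3)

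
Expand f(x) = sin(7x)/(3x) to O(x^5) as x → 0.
7/3 - 343*x**2/18 + 16807*x**4/360 + O(x**5)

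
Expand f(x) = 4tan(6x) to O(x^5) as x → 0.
24*x + 288*x**3 + O(x**5)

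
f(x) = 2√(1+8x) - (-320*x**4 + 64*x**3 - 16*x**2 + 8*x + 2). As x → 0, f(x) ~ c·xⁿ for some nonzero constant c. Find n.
5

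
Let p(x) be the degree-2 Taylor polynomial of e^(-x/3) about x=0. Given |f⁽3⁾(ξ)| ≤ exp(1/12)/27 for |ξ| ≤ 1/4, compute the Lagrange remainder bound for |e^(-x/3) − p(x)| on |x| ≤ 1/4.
exp(1/12)/10368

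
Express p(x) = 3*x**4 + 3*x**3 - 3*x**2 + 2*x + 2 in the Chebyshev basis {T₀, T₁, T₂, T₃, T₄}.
(13/8)T₀ + (17/4)T₁ + (3/4)T₃ + (3/8)T₄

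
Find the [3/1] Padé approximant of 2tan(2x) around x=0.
16*x**3/3 + 4*x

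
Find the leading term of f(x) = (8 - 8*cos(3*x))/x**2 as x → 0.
36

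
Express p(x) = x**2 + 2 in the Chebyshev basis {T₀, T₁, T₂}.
(5/2)T₀ + (1/2)T₂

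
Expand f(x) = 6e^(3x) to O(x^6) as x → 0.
6 + 18*x + 27*x**2 + 27*x**3 + 81*x**4/4 + 243*x**5/20 + O(x**6)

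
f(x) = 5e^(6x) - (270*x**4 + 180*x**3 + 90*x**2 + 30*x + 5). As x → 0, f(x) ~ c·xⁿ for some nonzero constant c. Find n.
5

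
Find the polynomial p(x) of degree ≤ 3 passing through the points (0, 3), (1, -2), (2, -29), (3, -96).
-3*x**3 - 2*x**2 + 3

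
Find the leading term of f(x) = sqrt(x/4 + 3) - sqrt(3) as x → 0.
sqrt(3)*x/24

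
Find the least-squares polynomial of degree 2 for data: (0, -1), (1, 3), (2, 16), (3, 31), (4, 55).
-6/5 + (2)x + (3)x²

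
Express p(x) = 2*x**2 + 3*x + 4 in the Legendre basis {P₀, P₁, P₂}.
(14/3)P₀ + (3)P₁ + (4/3)P₂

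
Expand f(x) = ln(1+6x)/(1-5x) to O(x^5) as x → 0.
6*x + 12*x**2 + 132*x**3 + 336*x**4 + O(x**5)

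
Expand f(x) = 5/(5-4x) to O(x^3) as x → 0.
1 + 4*x/5 + 16*x**2/25 + O(x**3)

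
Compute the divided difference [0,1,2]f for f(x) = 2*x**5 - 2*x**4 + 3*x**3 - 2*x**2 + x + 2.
23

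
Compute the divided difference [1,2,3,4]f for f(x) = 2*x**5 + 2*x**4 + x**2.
150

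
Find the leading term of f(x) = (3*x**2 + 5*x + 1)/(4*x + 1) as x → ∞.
3*x/4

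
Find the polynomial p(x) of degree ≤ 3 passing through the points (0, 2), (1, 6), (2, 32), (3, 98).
3*x**3 + 2*x**2 - x + 2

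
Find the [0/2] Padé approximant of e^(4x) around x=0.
1/(8*x**2 - 4*x + 1)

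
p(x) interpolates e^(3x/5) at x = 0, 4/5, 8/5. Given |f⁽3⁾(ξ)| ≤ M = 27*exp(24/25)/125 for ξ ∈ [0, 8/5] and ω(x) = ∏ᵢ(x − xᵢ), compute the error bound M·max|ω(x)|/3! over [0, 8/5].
64*sqrt(3)*exp(24/25)/15625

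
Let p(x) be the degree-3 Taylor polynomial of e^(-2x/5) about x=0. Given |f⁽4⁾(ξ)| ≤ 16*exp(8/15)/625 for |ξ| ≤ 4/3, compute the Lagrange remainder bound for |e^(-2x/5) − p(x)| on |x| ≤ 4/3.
512*exp(8/15)/151875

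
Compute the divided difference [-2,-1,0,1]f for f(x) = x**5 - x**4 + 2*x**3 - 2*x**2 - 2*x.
9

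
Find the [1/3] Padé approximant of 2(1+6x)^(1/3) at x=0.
(10*x + 2)/(8*x**3/3 - 2*x**2 + 3*x + 1)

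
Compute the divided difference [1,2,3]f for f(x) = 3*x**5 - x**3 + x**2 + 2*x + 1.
265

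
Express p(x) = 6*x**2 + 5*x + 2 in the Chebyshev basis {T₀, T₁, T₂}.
(5)T₀ + (5)T₁ + (3)T₂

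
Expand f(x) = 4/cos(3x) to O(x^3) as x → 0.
4 + 18*x**2 + O(x**3)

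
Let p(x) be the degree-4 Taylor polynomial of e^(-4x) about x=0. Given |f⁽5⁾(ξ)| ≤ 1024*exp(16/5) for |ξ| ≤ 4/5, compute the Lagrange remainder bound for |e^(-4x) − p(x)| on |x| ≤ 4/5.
131072*exp(16/5)/46875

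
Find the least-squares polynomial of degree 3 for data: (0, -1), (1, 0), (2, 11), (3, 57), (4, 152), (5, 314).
-29/42 + (-265/252)x + (-7/3)x² + (109/36)x³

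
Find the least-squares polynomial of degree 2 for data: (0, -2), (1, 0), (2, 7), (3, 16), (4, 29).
-76/35 + (33/35)x + (12/7)x²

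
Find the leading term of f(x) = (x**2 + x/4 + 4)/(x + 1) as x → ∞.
x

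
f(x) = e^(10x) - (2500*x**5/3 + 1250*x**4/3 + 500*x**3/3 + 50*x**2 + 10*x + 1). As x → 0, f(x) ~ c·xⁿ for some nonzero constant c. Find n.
6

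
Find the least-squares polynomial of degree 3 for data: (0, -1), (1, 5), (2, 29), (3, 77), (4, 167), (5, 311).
-9/7 + (13/3)x + (11/14)x² + (13/6)x³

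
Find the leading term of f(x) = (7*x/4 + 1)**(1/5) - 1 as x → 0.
7*x/20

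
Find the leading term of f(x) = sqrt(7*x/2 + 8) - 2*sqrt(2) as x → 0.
7*sqrt(2)*x/16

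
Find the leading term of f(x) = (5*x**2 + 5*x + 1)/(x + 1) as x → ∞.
5*x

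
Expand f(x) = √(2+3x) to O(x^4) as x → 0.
sqrt(2) + 3*sqrt(2)*x/4 - 9*sqrt(2)*x**2/32 + 27*sqrt(2)*x**3/128 + O(x**4)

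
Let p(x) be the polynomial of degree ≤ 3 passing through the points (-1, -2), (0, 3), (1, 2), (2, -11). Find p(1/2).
29/8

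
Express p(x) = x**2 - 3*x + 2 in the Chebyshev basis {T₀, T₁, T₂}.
(5/2)T₀ + (-3)T₁ + (1/2)T₂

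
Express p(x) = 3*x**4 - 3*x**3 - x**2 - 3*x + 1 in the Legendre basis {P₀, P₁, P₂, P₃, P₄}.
(19/15)P₀ + (-24/5)P₁ + (22/21)P₂ + (-6/5)P₃ + (24/35)P₄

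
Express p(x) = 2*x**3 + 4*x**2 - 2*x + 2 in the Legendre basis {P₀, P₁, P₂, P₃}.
(10/3)P₀ + (-4/5)P₁ + (8/3)P₂ + (4/5)P₃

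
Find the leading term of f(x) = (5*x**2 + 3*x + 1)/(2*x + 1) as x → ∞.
5*x/2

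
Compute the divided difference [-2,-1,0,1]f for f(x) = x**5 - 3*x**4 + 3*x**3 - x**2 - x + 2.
14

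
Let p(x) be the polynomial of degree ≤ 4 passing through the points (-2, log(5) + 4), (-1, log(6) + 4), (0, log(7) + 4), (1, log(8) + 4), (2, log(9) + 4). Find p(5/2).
log(1323*2**(3/4)*3**(33/64)*5**(35/128)*7**(61/64)/4096) + 4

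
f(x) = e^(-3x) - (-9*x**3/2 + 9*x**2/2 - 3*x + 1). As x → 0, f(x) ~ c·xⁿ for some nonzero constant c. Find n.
4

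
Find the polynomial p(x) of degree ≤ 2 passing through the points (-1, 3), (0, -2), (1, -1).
3*x**2 - 2*x - 2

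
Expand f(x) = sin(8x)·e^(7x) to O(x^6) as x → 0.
8*x + 56*x**2 + 332*x**3/3 - 140*x**4 - 15259*x**5/15 + O(x**6)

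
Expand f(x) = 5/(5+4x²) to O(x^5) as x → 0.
1 - 4*x**2/5 + 16*x**4/25 + O(x**5)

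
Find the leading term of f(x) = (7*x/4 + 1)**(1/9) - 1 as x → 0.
7*x/36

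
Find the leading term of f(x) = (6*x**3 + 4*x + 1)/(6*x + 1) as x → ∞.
x**2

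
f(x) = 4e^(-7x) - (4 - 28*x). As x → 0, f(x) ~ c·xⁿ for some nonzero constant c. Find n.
2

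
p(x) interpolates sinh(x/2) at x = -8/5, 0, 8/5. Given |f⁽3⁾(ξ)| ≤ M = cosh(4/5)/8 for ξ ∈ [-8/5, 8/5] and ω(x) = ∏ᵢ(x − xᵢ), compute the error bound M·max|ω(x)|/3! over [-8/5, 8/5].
64*sqrt(3)*cosh(4/5)/3375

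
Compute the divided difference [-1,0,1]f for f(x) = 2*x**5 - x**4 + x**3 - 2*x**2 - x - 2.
-3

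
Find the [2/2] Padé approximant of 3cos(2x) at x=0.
(3 - 5*x**2)/(x**2/3 + 1)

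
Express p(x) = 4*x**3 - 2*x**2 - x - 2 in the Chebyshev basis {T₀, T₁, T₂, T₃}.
(-3)T₀ + (2)T₁ - T₂ + T₃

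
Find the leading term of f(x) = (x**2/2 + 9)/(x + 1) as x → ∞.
x/2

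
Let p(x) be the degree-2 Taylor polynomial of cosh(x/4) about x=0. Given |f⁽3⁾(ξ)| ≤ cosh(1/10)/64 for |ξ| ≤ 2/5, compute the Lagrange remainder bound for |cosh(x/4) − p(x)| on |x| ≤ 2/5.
cosh(1/10)/6000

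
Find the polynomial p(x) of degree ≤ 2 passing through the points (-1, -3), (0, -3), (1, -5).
-x**2 - x - 3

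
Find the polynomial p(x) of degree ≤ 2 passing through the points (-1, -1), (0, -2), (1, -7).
-2*x**2 - 3*x - 2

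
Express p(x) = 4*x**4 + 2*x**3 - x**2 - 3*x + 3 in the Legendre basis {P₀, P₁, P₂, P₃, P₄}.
(52/15)P₀ + (-9/5)P₁ + (34/21)P₂ + (4/5)P₃ + (32/35)P₄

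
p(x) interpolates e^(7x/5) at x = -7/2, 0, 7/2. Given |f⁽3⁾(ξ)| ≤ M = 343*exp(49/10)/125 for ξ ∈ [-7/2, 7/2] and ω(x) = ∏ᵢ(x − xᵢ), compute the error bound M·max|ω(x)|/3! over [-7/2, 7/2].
117649*sqrt(3)*exp(49/10)/27000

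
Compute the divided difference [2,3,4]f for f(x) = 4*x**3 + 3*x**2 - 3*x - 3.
39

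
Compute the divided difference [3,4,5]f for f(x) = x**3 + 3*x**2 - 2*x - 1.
15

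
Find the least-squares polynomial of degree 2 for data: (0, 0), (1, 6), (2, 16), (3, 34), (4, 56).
4/35 + (18/7)x + (20/7)x²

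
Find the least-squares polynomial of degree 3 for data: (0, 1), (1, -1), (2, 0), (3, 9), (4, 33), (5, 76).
64/63 + (-607/378)x + (-341/252)x² + (101/108)x³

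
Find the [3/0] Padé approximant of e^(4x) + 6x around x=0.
32*x**3/3 + 8*x**2 + 10*x + 1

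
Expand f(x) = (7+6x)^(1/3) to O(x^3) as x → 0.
7**(1/3) + 2*7**(1/3)*x/7 - 4*7**(1/3)*x**2/49 + O(x**3)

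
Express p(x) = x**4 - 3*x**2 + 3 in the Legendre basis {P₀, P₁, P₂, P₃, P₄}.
(11/5)P₀ + (-10/7)P₂ + (8/35)P₄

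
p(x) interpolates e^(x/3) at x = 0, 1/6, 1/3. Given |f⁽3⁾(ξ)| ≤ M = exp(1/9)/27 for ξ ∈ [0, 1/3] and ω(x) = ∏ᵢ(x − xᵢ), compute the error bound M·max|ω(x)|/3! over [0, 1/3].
sqrt(3)*exp(1/9)/157464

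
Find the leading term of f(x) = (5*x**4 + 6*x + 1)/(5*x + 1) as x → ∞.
x**3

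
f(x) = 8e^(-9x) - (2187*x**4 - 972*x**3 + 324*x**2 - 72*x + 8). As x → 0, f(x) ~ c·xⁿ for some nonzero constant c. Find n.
5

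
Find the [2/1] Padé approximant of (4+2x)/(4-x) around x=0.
(x/2 + 1)/(1 - x/4)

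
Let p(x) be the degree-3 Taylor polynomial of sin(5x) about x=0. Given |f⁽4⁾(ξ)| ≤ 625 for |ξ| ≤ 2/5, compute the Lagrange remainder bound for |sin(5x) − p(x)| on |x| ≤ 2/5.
2/3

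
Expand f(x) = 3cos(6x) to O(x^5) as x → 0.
3 - 54*x**2 + 162*x**4 + O(x**5)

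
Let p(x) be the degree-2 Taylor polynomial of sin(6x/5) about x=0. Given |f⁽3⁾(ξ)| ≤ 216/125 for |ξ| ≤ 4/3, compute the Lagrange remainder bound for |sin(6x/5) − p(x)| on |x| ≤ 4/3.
256/375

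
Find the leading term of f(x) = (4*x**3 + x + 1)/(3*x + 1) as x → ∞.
4*x**2/3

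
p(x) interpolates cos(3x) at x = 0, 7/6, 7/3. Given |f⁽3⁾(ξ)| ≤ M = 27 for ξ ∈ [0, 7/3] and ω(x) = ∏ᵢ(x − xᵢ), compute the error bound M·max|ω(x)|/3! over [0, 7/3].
343*sqrt(3)/216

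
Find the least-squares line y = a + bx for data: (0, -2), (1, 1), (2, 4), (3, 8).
a = -11/5, b = 33/10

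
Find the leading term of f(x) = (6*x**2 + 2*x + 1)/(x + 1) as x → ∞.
6*x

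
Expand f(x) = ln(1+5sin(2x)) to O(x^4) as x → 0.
10*x - 50*x**2 + 980*x**3/3 + O(x**4)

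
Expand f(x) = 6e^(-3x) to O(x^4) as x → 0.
6 - 18*x + 27*x**2 - 27*x**3 + O(x**4)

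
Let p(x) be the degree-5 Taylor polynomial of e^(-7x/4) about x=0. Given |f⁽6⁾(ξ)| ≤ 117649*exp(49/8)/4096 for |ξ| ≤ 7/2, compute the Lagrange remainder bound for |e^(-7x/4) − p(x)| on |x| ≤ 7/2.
13841287201*exp(49/8)/188743680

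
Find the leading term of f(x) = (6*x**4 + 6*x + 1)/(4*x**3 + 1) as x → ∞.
3*x/2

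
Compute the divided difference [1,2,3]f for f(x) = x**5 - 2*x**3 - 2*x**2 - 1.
76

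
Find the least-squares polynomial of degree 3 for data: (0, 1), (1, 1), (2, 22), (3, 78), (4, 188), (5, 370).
5/6 + (-785/252)x + (79/84)x² + (26/9)x³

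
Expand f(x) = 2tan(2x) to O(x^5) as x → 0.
4*x + 16*x**3/3 + O(x**5)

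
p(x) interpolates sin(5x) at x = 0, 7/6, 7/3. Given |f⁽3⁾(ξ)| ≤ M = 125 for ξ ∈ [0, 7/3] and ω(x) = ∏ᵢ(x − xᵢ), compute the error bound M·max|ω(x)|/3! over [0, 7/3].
42875*sqrt(3)/5832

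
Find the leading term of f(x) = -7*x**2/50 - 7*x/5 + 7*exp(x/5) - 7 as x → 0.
7*x**3/750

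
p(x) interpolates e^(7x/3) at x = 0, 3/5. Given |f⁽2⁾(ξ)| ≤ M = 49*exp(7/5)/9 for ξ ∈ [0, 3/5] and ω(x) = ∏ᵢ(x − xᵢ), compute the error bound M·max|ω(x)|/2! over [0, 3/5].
49*exp(7/5)/200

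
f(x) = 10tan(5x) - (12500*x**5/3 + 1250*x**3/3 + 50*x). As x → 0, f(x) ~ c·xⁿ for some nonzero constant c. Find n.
7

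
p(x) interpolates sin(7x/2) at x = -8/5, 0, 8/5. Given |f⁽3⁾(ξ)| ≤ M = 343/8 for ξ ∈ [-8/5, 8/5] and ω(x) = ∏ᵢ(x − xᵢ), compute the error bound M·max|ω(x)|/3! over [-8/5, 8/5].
21952*sqrt(3)/3375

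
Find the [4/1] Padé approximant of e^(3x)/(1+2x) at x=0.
(5049*x**4/1400 + 117*x**3/35 + 1413*x**2/350 + 444*x/175 + 1)/(269*x/175 + 1)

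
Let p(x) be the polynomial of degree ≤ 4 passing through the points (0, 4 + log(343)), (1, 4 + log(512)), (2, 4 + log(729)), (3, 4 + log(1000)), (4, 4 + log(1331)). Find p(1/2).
4 + log(1024*11**(113/128)*sqrt(2)*3**(23/32)*5**(21/32)*7**(105/128)/891)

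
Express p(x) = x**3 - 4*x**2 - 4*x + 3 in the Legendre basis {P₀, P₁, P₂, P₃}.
(5/3)P₀ + (-17/5)P₁ + (-8/3)P₂ + (2/5)P₃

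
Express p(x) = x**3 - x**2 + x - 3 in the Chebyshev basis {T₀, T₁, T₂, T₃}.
(-7/2)T₀ + (7/4)T₁ + (-1/2)T₂ + (1/4)T₃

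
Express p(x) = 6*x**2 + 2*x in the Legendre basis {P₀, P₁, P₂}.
(2)P₀ + (2)P₁ + (4)P₂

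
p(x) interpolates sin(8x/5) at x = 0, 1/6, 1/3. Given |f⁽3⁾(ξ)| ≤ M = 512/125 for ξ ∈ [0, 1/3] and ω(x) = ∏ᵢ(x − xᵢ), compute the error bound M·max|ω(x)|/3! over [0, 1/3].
64*sqrt(3)/91125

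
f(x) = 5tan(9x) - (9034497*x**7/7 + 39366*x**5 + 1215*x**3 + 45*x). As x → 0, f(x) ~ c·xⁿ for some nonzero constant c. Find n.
9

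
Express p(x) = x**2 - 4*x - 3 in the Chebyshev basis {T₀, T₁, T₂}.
(-5/2)T₀ + (-4)T₁ + (1/2)T₂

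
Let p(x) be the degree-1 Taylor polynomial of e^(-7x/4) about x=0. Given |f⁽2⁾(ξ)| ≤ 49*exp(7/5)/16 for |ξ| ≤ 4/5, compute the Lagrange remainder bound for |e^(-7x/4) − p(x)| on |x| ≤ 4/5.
49*exp(7/5)/50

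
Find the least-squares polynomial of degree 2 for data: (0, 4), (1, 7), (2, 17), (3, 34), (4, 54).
128/35 + (69/70)x + (41/14)x²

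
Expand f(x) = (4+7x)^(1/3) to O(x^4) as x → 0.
2**(2/3) + 7*2**(2/3)*x/12 - 49*2**(2/3)*x**2/144 + 1715*2**(2/3)*x**3/5184 + O(x**4)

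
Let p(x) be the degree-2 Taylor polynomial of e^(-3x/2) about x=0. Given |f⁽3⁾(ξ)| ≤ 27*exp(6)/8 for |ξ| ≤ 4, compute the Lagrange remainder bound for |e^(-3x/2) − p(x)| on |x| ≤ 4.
36*exp(6)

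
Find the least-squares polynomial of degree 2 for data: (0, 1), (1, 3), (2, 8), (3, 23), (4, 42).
9/7 + (-83/35)x + (22/7)x²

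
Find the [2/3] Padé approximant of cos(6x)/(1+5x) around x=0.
(1 - 15*x**2)/(15*x**3 + 3*x**2 + 5*x + 1)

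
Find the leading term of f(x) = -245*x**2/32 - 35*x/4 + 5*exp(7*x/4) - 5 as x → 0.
1715*x**3/384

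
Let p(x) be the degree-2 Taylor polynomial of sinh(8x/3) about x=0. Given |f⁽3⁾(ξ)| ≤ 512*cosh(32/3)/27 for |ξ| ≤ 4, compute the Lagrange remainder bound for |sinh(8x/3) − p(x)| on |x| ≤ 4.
16384*cosh(32/3)/81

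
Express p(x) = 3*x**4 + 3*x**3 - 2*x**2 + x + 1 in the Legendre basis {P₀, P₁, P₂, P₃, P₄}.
(14/15)P₀ + (14/5)P₁ + (8/21)P₂ + (6/5)P₃ + (24/35)P₄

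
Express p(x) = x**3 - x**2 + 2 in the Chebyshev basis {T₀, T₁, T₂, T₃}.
(3/2)T₀ + (3/4)T₁ + (-1/2)T₂ + (1/4)T₃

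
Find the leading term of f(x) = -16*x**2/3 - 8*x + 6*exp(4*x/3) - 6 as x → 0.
64*x**3/27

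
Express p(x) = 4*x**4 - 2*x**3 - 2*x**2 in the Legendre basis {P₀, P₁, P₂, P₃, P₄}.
(2/15)P₀ + (-6/5)P₁ + (20/21)P₂ + (-4/5)P₃ + (32/35)P₄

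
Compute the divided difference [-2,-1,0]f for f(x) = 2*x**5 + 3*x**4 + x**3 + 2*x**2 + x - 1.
-10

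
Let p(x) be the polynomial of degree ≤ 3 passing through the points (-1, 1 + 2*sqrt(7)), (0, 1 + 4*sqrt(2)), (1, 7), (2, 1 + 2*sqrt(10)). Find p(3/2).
-5*sqrt(2)/4 + sqrt(7)/8 + 5*sqrt(10)/8 + 53/8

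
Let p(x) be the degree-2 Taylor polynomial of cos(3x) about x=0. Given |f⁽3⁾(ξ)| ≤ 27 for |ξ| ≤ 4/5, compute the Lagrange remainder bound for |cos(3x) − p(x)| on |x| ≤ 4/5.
288/125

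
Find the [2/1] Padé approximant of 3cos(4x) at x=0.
3 - 24*x**2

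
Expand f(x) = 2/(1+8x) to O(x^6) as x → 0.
2 - 16*x + 128*x**2 - 1024*x**3 + 8192*x**4 - 65536*x**5 + O(x**6)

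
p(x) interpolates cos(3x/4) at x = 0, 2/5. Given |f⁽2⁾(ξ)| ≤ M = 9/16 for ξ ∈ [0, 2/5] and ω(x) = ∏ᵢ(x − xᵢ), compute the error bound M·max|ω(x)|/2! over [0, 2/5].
9/800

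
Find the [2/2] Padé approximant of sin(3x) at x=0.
3*x/(3*x**2/2 + 1)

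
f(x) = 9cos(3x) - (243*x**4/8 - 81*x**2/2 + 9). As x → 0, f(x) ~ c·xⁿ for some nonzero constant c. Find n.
6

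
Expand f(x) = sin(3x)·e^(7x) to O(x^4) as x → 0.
3*x + 21*x**2 + 69*x**3 + O(x**4)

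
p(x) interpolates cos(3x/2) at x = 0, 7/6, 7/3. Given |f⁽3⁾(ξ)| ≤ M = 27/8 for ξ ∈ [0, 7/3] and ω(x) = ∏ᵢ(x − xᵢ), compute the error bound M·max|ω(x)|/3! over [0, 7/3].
343*sqrt(3)/1728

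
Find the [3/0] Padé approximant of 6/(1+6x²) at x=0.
6 - 36*x**2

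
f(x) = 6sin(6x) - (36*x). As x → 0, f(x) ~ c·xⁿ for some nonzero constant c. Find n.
3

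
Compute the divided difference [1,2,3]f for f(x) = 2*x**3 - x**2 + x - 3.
11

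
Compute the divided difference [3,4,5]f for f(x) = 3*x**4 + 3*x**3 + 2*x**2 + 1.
329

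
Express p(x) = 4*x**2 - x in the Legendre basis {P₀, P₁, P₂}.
(4/3)P₀ - P₁ + (8/3)P₂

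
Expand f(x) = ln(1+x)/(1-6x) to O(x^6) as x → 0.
x + 11*x**2/2 + 100*x**3/3 + 799*x**4/4 + 11987*x**5/10 + O(x**6)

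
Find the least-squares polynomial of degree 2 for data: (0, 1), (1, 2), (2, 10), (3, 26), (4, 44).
3/5 - x + (3)x²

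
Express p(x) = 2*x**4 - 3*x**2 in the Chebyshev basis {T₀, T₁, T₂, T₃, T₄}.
(-3/4)T₀ + (-1/2)T₂ + (1/4)T₄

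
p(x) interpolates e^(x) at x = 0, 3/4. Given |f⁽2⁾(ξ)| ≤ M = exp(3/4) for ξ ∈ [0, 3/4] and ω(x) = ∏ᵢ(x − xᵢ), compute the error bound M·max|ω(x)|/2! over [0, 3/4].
9*exp(3/4)/128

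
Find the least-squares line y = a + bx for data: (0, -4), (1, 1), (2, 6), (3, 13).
a = -22/5, b = 28/5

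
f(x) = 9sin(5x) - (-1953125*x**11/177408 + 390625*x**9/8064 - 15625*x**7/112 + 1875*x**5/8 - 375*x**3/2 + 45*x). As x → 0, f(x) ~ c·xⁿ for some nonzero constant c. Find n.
13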